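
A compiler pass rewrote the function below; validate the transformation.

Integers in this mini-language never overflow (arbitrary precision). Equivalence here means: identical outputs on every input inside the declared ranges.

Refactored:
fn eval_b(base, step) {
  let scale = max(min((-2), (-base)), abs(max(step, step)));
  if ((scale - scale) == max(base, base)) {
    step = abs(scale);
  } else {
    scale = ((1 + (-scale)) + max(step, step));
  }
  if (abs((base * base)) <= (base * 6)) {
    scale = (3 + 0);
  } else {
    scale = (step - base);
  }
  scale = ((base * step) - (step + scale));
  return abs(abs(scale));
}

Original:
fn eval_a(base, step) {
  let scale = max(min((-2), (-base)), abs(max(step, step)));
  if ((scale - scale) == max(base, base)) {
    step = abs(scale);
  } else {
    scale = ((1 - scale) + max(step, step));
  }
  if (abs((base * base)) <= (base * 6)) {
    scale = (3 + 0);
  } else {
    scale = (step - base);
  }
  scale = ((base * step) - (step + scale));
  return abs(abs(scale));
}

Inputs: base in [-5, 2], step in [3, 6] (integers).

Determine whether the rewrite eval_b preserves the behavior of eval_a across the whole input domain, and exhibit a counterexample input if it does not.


Changes here: arithmetic usage differs; the full 32-point sweep finds no disagreement.
verdict: equivalent


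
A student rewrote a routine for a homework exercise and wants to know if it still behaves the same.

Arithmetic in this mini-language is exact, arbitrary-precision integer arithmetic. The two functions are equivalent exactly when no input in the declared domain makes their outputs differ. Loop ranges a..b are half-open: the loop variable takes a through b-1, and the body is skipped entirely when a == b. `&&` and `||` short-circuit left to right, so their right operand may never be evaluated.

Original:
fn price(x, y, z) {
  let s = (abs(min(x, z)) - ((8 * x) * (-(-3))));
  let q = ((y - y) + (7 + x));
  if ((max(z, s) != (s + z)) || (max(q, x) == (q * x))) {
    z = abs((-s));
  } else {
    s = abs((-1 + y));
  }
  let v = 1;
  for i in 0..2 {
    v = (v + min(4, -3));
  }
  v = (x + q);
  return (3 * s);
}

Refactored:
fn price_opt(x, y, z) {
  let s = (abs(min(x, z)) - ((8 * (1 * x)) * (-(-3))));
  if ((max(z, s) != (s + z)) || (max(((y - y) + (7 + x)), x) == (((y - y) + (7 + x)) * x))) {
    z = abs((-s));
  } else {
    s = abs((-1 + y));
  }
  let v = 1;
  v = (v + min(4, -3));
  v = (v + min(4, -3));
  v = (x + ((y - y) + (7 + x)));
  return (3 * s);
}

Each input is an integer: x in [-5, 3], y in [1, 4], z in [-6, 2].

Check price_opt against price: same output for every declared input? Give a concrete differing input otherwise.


The two are interchangeable: constant usage differs, plus local variable names differ, plus loop structure differs, plus statement counts differ, plus arithmetic usage differs, plus min/max/abs usage differs, and every declared input agrees.
One worked example (x=1, y=3, z=-4) — price: s = -20; q = 8; ((max(z, s) != (s + z)) || (max(q, x) == (q * x))) -> true; z = 20; v = 1; [i=0]; v = -2; [i=1]; v = -5; v = 9; return -60; price_opt: s = -20; ((max(z, s) != (s + z)) || (max(((y - y) + (7 + x)), x) == (((y - y) + (7 + x)) * x))) -> true; z = 20; v = 1; v = -2; v = -5; v = 9; return -60; agreement on -60.
Across all 324 domain points the two functions coincide.
verdict: equivalent


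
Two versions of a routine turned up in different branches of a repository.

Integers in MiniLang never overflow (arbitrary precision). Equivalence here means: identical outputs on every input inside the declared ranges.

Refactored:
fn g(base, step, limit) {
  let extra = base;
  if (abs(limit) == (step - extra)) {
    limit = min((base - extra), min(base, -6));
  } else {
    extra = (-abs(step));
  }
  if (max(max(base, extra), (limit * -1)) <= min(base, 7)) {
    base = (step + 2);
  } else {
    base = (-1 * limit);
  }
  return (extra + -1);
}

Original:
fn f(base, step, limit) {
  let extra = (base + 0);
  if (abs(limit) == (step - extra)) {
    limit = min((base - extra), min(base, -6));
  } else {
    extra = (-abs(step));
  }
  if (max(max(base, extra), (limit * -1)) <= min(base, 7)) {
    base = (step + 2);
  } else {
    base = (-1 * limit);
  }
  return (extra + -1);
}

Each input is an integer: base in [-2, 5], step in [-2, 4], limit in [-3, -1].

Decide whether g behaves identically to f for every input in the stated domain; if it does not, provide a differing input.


Reading the diff, among the changes: arithmetic usage differs, constant usage differs.
As a probe, take base=5, step=-2, limit=-1: f runs extra=5, then (abs(limit) == (step - extra)) is false, then extra=-2, then (max(max(base, extra), (limit * -1)) <= min(base, 7)) is true, then base=0, then returns -3; g runs extra=5, then (abs(limit) == (step - extra)) is false, then extra=-2, then (max(max(base, extra), (limit * -1)) <= min(base, 7)) is true, then base=0, then returns -3; both end at -3.
Across all 168 domain points the two functions coincide.
verdict: equivalent


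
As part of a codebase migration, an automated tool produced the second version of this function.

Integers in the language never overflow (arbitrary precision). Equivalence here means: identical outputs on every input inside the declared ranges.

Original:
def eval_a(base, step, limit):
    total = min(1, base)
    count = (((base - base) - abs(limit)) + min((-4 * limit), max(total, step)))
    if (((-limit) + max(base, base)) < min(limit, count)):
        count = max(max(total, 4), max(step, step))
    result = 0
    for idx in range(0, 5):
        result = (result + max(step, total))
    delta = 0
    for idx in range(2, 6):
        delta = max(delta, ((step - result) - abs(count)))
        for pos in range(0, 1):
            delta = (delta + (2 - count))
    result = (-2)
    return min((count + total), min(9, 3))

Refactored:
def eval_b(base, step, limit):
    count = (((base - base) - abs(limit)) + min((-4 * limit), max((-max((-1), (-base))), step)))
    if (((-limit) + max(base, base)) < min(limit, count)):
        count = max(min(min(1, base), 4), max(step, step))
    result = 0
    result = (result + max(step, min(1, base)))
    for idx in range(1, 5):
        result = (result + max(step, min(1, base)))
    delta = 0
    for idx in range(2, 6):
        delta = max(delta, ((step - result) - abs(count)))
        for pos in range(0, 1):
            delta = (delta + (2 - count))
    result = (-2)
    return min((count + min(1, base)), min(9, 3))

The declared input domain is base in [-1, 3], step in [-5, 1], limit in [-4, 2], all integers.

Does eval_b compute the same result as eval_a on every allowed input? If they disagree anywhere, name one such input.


Evaluate both at base=-1, step=0, limit=0.
eval_a: total = -1; count = 0; (((-limit) + max(base, base)) < min(limit, count)) -> true; count = 4; result = 0; [idx=0]; result = 0; [idx=1]; result = 0; [idx=2]; result = 0; [idx=3]; result = 0; [idx=4]; result = 0; delta = 0; [idx=2]; delta = 0; [pos=0]; delta = -2; [idx=3]; delta = -2; [pos=0]; delta = -4; [idx=4]; delta = -4; [pos=0]; delta = -6; [idx=5]; delta = -4; [pos=0]; delta = -6; result = -2; return 3
eval_b: count = 0; (((-limit) + max(base, base)) < min(limit, count)) -> true; count = 0; result = 0; result = 0; [idx=1]; result = 0; [idx=2]; result = 0; [idx=3]; result = 0; [idx=4]; result = 0; delta = 0; [idx=2]; delta = 0; [pos=0]; delta = 2; [idx=3]; delta = 2; [pos=0]; delta = 4; [idx=4]; delta = 4; [pos=0]; delta = 6; [idx=5]; delta = 6; [pos=0]; delta = 8; result = -2; return -1
3 != -1, so the rewrite changes behavior.
verdict: not equivalent; witness: base=-1, step=0, limit=0


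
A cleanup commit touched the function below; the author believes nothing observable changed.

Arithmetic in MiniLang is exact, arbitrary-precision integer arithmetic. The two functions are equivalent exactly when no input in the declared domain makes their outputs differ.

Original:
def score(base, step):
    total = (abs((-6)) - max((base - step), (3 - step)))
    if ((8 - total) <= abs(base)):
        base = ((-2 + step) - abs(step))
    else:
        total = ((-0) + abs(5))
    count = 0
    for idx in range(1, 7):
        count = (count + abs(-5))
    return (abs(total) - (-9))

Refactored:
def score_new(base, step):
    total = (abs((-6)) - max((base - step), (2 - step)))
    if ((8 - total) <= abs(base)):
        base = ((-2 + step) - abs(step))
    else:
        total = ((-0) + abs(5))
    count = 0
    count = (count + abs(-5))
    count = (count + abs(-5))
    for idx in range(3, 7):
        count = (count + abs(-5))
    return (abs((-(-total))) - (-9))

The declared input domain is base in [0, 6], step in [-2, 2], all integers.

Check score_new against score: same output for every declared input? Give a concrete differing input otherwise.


These are not equivalent — on base=2, step=2 the outputs split (14 vs 15).
score: total becomes 5; next ((8 - total) <= abs(base)) evaluates to false; next total becomes 5; next count becomes 0; next at idx=1:; next count becomes 5; next at idx=2:; next count becomes 10; next at idx=3:; next count becomes 15; next at idx=4:; next count becomes 20; next at idx=5:; next count becomes 25; next at idx=6:; next count becomes 30; next final value 14
score_new: total becomes 6; next ((8 - total) <= abs(base)) evaluates to true; next base becomes -2; next count becomes 0; next count becomes 5; next count becomes 10; next at idx=3:; next count becomes 15; next at idx=4:; next count becomes 20; next at idx=5:; next count becomes 25; next at idx=6:; next count becomes 30; next final value 15
verdict: not equivalent; witness: base=2, step=2


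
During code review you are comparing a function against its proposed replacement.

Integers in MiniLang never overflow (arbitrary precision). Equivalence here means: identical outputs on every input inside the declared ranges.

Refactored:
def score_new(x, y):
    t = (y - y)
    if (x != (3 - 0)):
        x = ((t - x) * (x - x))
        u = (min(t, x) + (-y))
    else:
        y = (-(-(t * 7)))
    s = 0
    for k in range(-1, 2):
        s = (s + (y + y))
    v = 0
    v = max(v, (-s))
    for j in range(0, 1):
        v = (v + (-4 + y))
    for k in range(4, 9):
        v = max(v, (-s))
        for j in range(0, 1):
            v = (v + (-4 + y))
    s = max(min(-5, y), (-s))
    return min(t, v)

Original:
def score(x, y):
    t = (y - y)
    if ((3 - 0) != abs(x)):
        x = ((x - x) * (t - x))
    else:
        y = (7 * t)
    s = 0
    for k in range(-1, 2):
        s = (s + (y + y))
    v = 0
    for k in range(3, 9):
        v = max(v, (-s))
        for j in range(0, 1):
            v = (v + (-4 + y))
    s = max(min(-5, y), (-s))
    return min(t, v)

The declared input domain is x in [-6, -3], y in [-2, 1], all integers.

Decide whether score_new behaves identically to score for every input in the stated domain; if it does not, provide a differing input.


The rewrite breaks on x=-3, y=-2, where the results are -4 and 0.
score: t := 0 | ((3 - 0) != abs(x)): false | y := 0 | s := 0 | iter k=-1: | s := 0 | iter k=0: | s := 0 | iter k=1: | s := 0 | v := 0 | iter k=3: | v := 0 | iter j=0: | v := -4 | iter k=4: | v := 0 | iter j=0: | v := -4 | iter k=5: | v := 0 | iter j=0: | v := -4 | iter k=6: | v := 0 | iter j=0: | v := -4 | iter k=7: | v := 0 | iter j=0: | v := -4 | iter k=8: | v := 0 | iter j=0: | v := -4 | s := 0 | result -4
score_new: t := 0 | (x != (3 - 0)): true | x := 0 | u := 2 | s := 0 | iter k=-1: | s := -4 | iter k=0: | s := -8 | iter k=1: | s := -12 | v := 0 | v := 12 | iter j=0: | v := 6 | iter k=4: | v := 12 | iter j=0: | v := 6 | iter k=5: | v := 12 | iter j=0: | v := 6 | iter k=6: | v := 12 | iter j=0: | v := 6 | iter k=7: | v := 12 | iter j=0: | v := 6 | iter k=8: | v := 12 | iter j=0: | v := 6 | s := 12 | result 0
verdict: not equivalent; witness: x=-3, y=-2


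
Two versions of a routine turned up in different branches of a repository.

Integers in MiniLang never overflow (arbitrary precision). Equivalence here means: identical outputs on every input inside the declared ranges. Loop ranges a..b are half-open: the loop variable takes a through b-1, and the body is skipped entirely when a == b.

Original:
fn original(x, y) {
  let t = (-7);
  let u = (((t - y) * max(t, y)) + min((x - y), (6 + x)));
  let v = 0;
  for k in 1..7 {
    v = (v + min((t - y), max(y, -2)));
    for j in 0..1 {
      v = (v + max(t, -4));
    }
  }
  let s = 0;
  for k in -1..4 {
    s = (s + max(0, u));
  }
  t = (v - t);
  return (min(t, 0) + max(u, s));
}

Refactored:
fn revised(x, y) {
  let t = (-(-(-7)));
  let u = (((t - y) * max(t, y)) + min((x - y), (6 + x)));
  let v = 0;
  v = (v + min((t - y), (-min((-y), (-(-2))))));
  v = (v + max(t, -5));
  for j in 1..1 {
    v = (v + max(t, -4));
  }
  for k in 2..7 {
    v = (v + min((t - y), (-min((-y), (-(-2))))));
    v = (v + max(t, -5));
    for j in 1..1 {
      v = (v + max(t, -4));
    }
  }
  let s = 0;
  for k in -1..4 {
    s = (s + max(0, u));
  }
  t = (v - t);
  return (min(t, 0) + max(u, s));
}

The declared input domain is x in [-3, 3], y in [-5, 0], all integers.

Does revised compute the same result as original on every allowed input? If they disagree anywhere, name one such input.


Not equivalent: x=-3, y=-5 separates them (31 vs 25).
original: t := -7 | u := 12 | v := 0 | iter k=1: | v := -2 | iter j=0: | v := -6 | iter k=2: | v := -8 | iter j=0: | v := -12 | iter k=3: | v := -14 | iter j=0: | v := -18 | iter k=4: | v := -20 | iter j=0: | v := -24 | iter k=5: | v := -26 | iter j=0: | v := -30 | iter k=6: | v := -32 | iter j=0: | v := -36 | s := 0 | iter k=-1: | s := 12 | iter k=0: | s := 24 | iter k=1: | s := 36 | iter k=2: | s := 48 | iter k=3: | s := 60 | t := -29 | result 31
revised: t := -7 | u := 12 | v := 0 | v := -2 | v := -7 | loop over j: empty range | iter k=2: | v := -9 | v := -14 | loop over j: empty range | iter k=3: | v := -16 | v := -21 | loop over j: empty range | iter k=4: | v := -23 | v := -28 | loop over j: empty range | iter k=5: | v := -30 | v := -35 | loop over j: empty range | iter k=6: | v := -37 | v := -42 | loop over j: empty range | s := 0 | iter k=-1: | s := 12 | iter k=0: | s := 24 | iter k=1: | s := 36 | iter k=2: | s := 48 | iter k=3: | s := 60 | t := -35 | result 25
verdict: not equivalent; witness: x=-3, y=-5


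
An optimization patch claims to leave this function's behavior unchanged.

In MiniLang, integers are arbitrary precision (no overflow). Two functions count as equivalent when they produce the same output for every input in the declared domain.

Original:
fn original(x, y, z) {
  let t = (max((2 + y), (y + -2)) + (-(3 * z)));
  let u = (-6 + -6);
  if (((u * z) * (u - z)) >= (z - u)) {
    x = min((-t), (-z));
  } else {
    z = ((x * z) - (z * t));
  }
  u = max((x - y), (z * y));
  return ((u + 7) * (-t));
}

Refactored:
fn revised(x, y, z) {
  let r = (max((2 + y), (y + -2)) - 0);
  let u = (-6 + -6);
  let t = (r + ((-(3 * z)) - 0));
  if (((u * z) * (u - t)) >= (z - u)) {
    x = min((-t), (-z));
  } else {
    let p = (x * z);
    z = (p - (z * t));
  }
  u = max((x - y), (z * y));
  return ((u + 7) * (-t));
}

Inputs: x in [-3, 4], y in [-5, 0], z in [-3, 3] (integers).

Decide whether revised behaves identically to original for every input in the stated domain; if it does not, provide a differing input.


There is a counterexample at x=-2, y=-5, z=3: 108 on one side, 120 on the other.
original: t := -12 | u := -12 | (((u * z) * (u - z)) >= (z - u)): true | x := -3 | u := 2 | result 108
revised: r := -3 | u := -12 | t := -12 | (((u * z) * (u - t)) >= (z - u)): false | p := -6 | z := 30 | u := 3 | result 120
verdict: not equivalent; witness: x=-2, y=-5, z=3


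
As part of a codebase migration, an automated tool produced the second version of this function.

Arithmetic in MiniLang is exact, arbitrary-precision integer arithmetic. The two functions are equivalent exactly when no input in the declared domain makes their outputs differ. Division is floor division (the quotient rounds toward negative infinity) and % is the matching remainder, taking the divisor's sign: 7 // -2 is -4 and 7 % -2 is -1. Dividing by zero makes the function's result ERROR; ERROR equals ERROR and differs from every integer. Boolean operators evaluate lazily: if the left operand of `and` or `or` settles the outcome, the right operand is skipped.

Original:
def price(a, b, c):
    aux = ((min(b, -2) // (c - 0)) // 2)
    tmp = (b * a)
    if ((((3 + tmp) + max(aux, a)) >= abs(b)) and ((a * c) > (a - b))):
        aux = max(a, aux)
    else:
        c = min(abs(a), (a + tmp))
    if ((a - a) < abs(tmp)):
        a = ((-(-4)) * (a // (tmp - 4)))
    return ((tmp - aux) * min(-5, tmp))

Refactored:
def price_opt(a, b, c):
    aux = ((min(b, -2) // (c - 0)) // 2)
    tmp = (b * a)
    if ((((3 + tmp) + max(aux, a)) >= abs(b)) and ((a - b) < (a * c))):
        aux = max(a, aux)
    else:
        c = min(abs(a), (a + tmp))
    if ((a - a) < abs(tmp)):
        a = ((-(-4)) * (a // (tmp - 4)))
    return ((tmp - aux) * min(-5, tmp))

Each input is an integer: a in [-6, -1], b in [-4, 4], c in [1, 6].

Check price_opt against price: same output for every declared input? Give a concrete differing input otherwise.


Reading the diff, among the changes: comparison usage differs.
Spot check at a=-4, b=-2, c=3 — price: aux = -1; tmp = 8; ((((3 + tmp) + max(aux, a)) >= abs(b)) and ((a * c) > (a - b))) -> false; c = 4; ((a - a) < abs(tmp)) -> true; a = -4; return -45. price_opt: aux = -1; tmp = 8; ((((3 + tmp) + max(aux, a)) >= abs(b)) and ((a - b) < (a * c))) -> false; c = 4; ((a - a) < abs(tmp)) -> true; a = -4; return -45. Both give -45.
Every one of the 324 inputs gives matching results.
verdict: equivalent


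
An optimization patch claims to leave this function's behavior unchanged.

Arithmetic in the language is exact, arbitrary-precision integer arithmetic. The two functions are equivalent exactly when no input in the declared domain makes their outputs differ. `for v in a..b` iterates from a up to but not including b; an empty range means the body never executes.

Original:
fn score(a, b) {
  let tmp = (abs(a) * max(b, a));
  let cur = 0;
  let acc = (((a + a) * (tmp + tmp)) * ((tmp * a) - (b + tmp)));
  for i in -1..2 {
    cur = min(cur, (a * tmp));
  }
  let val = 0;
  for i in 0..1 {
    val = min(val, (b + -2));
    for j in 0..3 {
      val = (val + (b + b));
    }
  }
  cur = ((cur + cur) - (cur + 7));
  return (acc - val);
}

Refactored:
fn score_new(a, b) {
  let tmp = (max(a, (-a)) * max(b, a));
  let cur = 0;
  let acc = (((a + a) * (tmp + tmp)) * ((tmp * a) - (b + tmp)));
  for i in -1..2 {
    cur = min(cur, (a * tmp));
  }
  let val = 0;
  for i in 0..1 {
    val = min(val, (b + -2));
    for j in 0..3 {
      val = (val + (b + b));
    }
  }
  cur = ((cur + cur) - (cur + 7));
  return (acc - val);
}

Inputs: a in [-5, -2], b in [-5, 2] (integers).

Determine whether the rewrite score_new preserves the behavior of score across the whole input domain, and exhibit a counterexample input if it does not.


Behavior is preserved: although min/max/abs usage differs, the outputs never diverge.
As a probe, take a=-2, b=-5: score runs tmp becomes -4; next cur becomes 0; next acc becomes 544; next at i=-1:; next cur becomes 0; next at i=0:; next cur becomes 0; next at i=1:; next cur becomes 0; next val becomes 0; next at i=0:; next val becomes -7; next at j=0:; next val becomes -17; next at j=1:; next val becomes -27; next at j=2:; next val becomes -37; next cur becomes -7; next final value 581; score_new runs tmp becomes -4; next cur becomes 0; next acc becomes 544; next at i=-1:; next cur becomes 0; next at i=0:; next cur becomes 0; next at i=1:; next cur becomes 0; next val becomes 0; next at i=0:; next val becomes -7; next at j=0:; next val becomes -17; next at j=1:; next val becomes -27; next at j=2:; next val becomes -37; next cur becomes -7; next final value 581; both end at 581.
Every one of the 32 inputs gives matching results.
verdict: equivalent


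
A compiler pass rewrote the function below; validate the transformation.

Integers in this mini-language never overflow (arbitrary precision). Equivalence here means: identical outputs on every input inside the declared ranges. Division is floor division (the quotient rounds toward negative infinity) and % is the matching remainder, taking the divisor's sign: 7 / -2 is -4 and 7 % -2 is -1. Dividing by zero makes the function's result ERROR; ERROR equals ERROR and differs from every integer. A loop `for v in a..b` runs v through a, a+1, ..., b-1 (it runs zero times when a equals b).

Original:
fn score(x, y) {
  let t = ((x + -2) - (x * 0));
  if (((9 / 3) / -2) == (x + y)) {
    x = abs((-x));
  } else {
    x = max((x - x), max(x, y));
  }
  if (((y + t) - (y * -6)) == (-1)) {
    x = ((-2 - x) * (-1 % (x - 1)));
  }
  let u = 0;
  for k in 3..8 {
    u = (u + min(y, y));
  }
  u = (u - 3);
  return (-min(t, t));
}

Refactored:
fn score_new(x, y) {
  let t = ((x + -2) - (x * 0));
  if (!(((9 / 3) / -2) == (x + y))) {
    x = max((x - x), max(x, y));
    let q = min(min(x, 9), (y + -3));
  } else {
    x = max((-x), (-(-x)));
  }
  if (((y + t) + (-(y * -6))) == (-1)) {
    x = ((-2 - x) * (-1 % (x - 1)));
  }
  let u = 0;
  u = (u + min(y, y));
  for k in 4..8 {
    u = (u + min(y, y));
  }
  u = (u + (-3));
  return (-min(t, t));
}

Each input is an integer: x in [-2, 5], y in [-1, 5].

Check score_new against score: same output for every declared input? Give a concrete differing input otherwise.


Comparing the listings, the differences include: boolean connective usage differs; also min/max/abs usage differs; also local variable names differ; also statement counts differ; also constant usage differs; also arithmetic usage differs; also loop structure differs.
As a probe, take x=3, y=1: score runs t := 1 | (((9 / 3) / -2) == (x + y)): false | x := 3 | (((y + t) - (y * -6)) == (-1)): false | u := 0 | iter k=3: | u := 1 | iter k=4: | u := 2 | iter k=5: | u := 3 | iter k=6: | u := 4 | iter k=7: | u := 5 | u := 2 | result -1; score_new runs t := 1 | (!(((9 / 3) / -2) == (x + y))): true | x := 3 | q := -2 | (((y + t) + (-(y * -6))) == (-1)): false | u := 0 | u := 1 | iter k=4: | u := 2 | iter k=5: | u := 3 | iter k=6: | u := 4 | iter k=7: | u := 5 | u := 2 | result -1; both end at -1.
Every one of the 56 inputs gives matching results.
verdict: equivalent


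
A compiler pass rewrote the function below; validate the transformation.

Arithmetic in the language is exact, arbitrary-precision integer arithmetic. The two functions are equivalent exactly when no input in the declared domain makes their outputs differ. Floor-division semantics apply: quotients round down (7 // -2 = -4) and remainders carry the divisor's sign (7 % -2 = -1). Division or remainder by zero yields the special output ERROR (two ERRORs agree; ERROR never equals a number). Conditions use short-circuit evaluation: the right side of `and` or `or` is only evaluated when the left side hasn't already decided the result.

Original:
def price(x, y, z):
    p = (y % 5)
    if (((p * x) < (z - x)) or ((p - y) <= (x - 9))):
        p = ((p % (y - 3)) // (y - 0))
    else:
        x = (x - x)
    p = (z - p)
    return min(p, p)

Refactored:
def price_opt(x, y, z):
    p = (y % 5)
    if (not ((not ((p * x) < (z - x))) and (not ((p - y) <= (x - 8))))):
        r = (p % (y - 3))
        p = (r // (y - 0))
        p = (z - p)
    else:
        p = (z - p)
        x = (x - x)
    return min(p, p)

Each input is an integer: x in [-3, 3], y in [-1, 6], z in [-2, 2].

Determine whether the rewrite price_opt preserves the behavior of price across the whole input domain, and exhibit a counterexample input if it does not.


On input x=3, y=6, z=-2, price returns -3 while price_opt returns -2.
verdict: not equivalent; witness: x=3, y=6, z=-2


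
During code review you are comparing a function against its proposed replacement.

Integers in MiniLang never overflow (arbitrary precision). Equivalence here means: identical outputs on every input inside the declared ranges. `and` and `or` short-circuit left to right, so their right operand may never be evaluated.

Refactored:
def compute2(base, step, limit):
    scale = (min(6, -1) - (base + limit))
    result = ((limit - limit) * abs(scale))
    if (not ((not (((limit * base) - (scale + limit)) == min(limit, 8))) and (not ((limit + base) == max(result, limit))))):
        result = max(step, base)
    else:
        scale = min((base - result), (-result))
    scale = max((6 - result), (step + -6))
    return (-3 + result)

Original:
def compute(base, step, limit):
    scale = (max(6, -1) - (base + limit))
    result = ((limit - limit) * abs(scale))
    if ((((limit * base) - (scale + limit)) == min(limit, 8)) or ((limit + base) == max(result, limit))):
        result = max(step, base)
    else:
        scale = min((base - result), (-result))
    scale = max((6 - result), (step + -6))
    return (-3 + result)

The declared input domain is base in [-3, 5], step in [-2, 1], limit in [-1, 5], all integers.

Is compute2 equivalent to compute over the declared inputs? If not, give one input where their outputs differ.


Evaluate both at base=-1, step=-2, limit=0.
compute: scale becomes 7; next result becomes 0; next ((((limit * base) - (scale + limit)) == min(limit, 8)) or ((limit + base) == max(result, limit))) evaluates to false; next scale becomes -1; next scale becomes 6; next final value -3
compute2: scale becomes 0; next result becomes 0; next (not ((not (((limit * base) - (scale + limit)) == min(limit, 8))) and (not ((limit + base) == max(result, limit))))) evaluates to true; next result becomes -1; next scale becomes 7; next final value -4
-3 != -4, so the rewrite changes behavior.
verdict: not equivalent; witness: base=-1, step=-2, limit=0


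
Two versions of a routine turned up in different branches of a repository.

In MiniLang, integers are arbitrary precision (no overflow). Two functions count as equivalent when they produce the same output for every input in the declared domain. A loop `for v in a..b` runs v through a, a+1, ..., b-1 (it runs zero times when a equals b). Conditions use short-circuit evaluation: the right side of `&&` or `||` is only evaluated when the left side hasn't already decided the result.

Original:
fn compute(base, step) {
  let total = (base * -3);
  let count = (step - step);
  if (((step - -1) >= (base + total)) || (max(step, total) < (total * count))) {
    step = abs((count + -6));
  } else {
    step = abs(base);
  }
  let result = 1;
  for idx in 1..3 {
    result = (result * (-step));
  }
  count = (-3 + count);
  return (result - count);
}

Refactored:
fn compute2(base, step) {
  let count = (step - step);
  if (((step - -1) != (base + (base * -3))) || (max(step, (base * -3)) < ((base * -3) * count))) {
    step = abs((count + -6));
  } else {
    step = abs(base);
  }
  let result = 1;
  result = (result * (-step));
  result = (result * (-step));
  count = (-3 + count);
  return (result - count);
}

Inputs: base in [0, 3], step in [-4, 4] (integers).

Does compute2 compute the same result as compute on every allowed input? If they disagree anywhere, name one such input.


These are not equivalent — on base=0, step=-4 the outputs split (3 vs 39).
compute: total := 0 | count := 0 | (((step - -1) >= (base + total)) || (max(step, total) < (total * count))): false | step := 0 | result := 1 | iter idx=1: | result := 0 | iter idx=2: | result := 0 | count := -3 | result 3
compute2: count := 0 | (((step - -1) != (base + (base * -3))) || (max(step, (base * -3)) < ((base * -3) * count))): true | step := 6 | result := 1 | result := -6 | result := 36 | count := -3 | result 39
verdict: not equivalent; witness: base=0, step=-4


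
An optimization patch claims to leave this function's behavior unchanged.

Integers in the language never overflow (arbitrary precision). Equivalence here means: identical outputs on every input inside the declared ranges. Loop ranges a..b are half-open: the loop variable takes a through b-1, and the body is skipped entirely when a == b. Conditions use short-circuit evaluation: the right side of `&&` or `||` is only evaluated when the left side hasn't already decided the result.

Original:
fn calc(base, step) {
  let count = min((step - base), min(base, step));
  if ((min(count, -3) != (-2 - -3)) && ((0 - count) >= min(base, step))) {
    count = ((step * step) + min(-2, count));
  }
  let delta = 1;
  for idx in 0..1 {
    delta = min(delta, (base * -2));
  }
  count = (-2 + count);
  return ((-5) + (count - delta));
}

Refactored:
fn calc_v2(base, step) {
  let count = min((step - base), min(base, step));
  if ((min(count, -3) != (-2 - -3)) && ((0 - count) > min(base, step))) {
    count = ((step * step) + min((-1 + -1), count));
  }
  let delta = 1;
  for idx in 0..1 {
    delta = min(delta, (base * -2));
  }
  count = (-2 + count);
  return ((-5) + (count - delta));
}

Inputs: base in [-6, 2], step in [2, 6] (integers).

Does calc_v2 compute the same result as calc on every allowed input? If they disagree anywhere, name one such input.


Evaluate both at base=0, step=2.
calc: count becomes 0; next ((min(count, -3) != (-2 - -3)) && ((0 - count) >= min(base, step))) evaluates to true; next count becomes 2; next delta becomes 1; next at idx=0:; next delta becomes 0; next count becomes 0; next final value -5
calc_v2: count becomes 0; next ((min(count, -3) != (-2 - -3)) && ((0 - count) > min(base, step))) evaluates to false; next delta becomes 1; next at idx=0:; next delta becomes 0; next count becomes -2; next final value -7
-5 vs -7 — the two versions disagree here.
verdict: not equivalent; witness: base=0, step=2


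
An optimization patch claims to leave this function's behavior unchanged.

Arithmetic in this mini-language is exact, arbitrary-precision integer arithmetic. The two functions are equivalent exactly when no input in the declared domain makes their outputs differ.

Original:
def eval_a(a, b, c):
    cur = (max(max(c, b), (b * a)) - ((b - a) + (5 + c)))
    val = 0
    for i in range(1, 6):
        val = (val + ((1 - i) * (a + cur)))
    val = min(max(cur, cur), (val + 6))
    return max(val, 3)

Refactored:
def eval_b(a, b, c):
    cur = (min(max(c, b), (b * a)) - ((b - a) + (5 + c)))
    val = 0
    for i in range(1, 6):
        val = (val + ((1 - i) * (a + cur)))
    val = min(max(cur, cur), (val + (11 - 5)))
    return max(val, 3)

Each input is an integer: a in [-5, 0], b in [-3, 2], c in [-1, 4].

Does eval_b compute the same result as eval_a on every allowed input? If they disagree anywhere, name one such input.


Take a=-5, b=-3, c=3.
eval_a: cur := 5 | val := 0 | iter i=1: | val := 0 | iter i=2: | val := 0 | iter i=3: | val := 0 | iter i=4: | val := 0 | iter i=5: | val := 0 | val := 5 | result 5
eval_b: cur := -7 | val := 0 | iter i=1: | val := 0 | iter i=2: | val := 12 | iter i=3: | val := 36 | iter i=4: | val := 72 | iter i=5: | val := 120 | val := -7 | result 3
5 and 3 differ, so these are not the same function on this domain.
verdict: not equivalent; witness: a=-5, b=-3, c=3


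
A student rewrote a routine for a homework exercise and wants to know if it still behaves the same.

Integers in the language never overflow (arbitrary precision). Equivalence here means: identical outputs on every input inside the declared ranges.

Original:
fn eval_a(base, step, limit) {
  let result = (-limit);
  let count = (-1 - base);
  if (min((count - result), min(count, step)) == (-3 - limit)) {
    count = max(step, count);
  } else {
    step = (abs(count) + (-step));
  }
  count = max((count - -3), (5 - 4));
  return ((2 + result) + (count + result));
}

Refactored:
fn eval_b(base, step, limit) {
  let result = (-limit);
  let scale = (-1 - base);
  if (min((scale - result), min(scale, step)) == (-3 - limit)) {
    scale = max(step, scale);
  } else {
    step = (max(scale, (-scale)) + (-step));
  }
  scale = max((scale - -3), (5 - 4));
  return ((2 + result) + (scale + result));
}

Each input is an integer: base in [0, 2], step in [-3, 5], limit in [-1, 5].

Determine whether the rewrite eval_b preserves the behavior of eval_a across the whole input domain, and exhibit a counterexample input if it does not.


Side by side, the visible changes include: local variable names differ, plus min/max/abs usage differs.
Tracing base=2, step=3, limit=0: eval_a: result := 0 | count := -3 | (min((count - result), min(count, step)) == (-3 - limit)): true | count := 3 | count := 6 | result 8 | eval_b: result := 0 | scale := -3 | (min((scale - result), min(scale, step)) == (-3 - limit)): true | scale := 3 | scale := 6 | result 8 — matching result 8.
Sweeping the whole domain (189 inputs) finds no disagreement.
verdict: equivalent


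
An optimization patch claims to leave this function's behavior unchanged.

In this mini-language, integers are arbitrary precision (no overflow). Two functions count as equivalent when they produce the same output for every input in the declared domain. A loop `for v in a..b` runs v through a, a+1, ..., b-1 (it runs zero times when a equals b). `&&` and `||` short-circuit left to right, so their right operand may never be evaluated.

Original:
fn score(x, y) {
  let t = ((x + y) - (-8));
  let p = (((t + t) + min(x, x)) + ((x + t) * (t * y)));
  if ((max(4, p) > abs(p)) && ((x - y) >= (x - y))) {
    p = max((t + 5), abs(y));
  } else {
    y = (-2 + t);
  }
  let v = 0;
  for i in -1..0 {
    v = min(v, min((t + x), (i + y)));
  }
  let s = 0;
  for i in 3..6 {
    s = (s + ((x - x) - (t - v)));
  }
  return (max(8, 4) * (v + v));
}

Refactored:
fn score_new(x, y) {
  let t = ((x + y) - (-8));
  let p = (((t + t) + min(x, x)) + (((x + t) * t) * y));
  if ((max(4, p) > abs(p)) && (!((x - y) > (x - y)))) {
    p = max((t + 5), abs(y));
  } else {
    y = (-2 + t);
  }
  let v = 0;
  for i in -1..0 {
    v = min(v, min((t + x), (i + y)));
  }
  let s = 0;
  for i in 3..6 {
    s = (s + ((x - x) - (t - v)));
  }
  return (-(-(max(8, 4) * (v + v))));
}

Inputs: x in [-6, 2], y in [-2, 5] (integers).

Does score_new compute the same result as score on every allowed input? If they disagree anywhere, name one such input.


This is a faithful refactor — boolean connective usage differs, plus comparison usage differs, but the computed results match everywhere.
Tracing x=1, y=-1: score: t := 8 | p := -55 | ((max(4, p) > abs(p)) && ((x - y) >= (x - y))): false | y := 6 | v := 0 | iter i=-1: | v := 0 | s := 0 | iter i=3: | s := -8 | iter i=4: | s := -16 | iter i=5: | s := -24 | result 0 | score_new: t := 8 | p := -55 | ((max(4, p) > abs(p)) && (!((x - y) > (x - y)))): false | y := 6 | v := 0 | iter i=-1: | v := 0 | s := 0 | iter i=3: | s := -8 | iter i=4: | s := -16 | iter i=5: | s := -24 | result 0 — matching result 0.
Checked all 72 inputs in the declared domain: the outputs agree on every one.
verdict: equivalent


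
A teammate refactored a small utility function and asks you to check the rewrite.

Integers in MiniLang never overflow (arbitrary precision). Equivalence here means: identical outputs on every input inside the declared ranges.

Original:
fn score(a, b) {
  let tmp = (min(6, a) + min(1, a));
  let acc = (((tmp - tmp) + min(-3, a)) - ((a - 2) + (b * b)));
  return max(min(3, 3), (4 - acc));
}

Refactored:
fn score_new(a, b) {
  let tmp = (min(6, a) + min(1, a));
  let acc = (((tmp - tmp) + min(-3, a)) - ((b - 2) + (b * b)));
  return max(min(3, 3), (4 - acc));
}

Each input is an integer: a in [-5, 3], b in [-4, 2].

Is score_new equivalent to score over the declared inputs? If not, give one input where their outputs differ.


Evaluate both at a=-5, b=-4.
score: tmp becomes -10; next acc becomes -14; next final value 18
score_new: tmp becomes -10; next acc becomes -15; next final value 19
18 and 19 differ, so these are not the same function on this domain.
verdict: not equivalent; witness: a=-5, b=-4


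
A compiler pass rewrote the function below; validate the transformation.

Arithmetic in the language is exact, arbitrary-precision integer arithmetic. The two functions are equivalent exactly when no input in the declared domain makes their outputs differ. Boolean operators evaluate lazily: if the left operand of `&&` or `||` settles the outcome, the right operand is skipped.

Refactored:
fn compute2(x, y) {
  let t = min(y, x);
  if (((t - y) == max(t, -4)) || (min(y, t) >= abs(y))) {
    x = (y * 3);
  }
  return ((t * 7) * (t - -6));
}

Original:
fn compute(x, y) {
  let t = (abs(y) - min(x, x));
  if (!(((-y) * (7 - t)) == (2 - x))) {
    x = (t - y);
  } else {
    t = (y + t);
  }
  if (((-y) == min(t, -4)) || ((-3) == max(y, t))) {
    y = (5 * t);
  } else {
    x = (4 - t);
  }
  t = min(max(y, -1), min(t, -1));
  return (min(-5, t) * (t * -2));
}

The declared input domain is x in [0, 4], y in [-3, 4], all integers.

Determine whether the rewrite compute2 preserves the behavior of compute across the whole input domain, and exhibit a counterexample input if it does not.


x=0, y=-3 yields -10 from compute but -63 from compute2.
verdict: not equivalent; witness: x=0, y=-3


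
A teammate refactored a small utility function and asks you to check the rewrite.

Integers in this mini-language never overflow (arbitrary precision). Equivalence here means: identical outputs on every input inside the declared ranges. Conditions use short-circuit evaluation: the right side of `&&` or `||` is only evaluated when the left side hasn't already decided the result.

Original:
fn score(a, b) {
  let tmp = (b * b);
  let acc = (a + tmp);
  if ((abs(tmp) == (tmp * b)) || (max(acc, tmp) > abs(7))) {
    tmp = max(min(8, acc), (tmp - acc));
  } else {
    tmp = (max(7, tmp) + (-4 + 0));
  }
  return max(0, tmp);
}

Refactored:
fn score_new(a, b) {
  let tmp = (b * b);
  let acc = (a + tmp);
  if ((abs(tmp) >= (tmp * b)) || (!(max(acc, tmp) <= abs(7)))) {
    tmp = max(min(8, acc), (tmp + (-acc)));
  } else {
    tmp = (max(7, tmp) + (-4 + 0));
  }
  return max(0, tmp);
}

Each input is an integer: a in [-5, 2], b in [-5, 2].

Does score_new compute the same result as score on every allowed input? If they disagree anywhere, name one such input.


There is a counterexample at a=-5, b=-2: 3 on one side, 5 on the other.
score: tmp=4, then acc=-1, then ((abs(tmp) == (tmp * b)) || (max(acc, tmp) > abs(7))) is false, then tmp=3, then returns 3
score_new: tmp=4, then acc=-1, then ((abs(tmp) >= (tmp * b)) || (!(max(acc, tmp) <= abs(7)))) is true, then tmp=5, then returns 5
verdict: not equivalent; witness: a=-5, b=-2


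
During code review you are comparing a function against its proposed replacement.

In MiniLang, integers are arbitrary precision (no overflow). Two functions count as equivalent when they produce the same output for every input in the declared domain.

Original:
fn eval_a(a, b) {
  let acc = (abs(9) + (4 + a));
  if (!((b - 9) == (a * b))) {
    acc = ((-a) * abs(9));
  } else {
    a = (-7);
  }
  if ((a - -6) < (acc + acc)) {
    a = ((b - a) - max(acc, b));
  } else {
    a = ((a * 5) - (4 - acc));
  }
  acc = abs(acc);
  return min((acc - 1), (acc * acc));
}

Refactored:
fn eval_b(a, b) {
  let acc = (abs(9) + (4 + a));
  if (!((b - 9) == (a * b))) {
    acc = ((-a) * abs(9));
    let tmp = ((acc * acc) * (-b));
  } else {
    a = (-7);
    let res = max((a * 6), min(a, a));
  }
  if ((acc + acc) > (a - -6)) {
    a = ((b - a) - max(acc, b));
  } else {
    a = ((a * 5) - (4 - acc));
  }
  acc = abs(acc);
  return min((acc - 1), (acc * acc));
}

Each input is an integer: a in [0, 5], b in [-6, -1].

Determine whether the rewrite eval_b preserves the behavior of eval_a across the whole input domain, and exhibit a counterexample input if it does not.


Behavior is preserved: although arithmetic usage differs; statement counts differ; comparison usage differs; local variable names differ; constant usage differs; min/max/abs usage differs, the outputs never diverge.
Tracing a=3, b=-6: eval_a: acc=16, then (!((b - 9) == (a * b))) is true, then acc=-27, then ((a - -6) < (acc + acc)) is false, then a=-16, then acc=27, then returns 26 | eval_b: acc=16, then (!((b - 9) == (a * b))) is true, then acc=-27, then tmp=4374, then ((acc + acc) > (a - -6)) is false, then a=-16, then acc=27, then returns 26 — matching result 26.
Sweeping the whole domain (36 inputs) finds no disagreement.
verdict: equivalent
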